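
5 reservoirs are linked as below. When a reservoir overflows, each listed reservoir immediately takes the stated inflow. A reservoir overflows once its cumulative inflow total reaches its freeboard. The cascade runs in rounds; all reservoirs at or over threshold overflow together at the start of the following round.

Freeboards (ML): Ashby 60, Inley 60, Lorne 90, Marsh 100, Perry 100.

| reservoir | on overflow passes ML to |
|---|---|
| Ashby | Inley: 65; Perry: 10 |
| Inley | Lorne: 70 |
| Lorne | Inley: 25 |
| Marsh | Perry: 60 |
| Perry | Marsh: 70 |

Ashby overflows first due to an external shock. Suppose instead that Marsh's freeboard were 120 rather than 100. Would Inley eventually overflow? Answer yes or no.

yes

With Marsh's freeboard at 120:
Round 1 — Ashby overflows (initial).
  Inley: +65 → 65 ≥ 60
  Perry: +10 → 10 < 100
Round 2 — Inley overflows.
  Lorne: +70 → 70 < 90
No further overflows.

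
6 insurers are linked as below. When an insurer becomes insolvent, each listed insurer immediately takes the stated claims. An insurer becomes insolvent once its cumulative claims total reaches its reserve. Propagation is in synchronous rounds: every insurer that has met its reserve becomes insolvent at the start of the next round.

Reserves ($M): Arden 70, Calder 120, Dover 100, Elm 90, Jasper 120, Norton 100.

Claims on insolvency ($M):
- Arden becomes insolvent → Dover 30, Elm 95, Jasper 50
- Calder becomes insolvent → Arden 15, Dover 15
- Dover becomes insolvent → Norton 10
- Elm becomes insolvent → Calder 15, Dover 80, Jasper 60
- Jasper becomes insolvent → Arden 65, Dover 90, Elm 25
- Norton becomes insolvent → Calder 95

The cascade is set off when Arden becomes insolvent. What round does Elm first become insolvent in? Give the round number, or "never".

Round 1 — Arden becomes insolvent (initial).
  Dover: +30 → 30 < 100
  Elm: +95 → 95 ≥ 90
  Jasper: +50 → 50 < 120
Round 2 — Elm becomes insolvent.
  Calder: +15 → 15 < 120
  Dover: +80 → 110 ≥ 100
  Jasper: +60 → 110 < 120
Round 3 — Dover becomes insolvent.
  Norton: +10 → 10 < 100
No further insolvencies.

2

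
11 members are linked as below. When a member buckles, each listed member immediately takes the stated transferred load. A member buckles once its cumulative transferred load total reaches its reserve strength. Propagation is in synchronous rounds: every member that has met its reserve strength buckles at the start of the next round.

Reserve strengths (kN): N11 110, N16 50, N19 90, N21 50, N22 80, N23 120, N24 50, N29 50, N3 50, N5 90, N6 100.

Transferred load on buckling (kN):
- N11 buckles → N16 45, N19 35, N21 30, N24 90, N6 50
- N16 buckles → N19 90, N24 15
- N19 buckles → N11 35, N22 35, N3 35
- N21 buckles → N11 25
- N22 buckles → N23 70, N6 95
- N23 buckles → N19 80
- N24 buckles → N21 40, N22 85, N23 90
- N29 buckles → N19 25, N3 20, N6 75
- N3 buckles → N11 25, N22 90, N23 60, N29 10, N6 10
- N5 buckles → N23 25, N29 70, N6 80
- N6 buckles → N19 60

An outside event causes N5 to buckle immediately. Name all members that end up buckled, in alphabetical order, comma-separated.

Round 1 — N5 buckles (initial).
  N23: +25 → 25 < 120
  N29: +70 → 70 ≥ 50
  N6: +80 → 80 < 100
Round 2 — N29 buckles.
  N19: +25 → 25 < 90
  N3: +20 → 20 < 50
  N6: +75 → 155 ≥ 100
Round 3 — N6 buckles.
  N19: +60 → 85 < 90
No further bucklings.

N29, N5, N6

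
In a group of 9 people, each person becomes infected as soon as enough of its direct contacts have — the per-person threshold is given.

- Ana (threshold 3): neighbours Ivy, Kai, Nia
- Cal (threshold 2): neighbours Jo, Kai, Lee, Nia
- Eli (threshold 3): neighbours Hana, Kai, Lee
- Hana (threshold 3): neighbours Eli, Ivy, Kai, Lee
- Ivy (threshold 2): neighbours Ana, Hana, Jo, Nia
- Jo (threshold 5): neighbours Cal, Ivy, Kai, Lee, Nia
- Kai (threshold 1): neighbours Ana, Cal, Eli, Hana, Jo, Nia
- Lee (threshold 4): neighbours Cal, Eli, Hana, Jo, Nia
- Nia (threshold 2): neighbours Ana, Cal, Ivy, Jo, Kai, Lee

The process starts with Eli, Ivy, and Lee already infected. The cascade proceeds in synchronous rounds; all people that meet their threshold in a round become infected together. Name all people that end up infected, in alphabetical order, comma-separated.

Round 1 — Eli, Ivy, Lee become infected (initial).
Round 2 — checking thresholds:
  Ana: 1 of 3 neighbours < 3, not yet.
  Cal: 1 of 4 neighbours < 2, not yet.
  Hana: 3 of 4 neighbours ≥ 3, becomes infected.
  Jo: 2 of 5 neighbours < 5, not yet.
  Kai: 1 of 6 neighbours ≥ 1, becomes infected.
  Nia: 2 of 6 neighbours ≥ 2, becomes infected.
Round 3 — checking thresholds:
  Ana: 3 of 3 neighbours ≥ 3, becomes infected.
  Cal: 3 of 4 neighbours ≥ 2, becomes infected.
  Jo: 4 of 5 neighbours < 5, not yet.
Round 4 — checking thresholds:
  Jo: 5 of 5 neighbours ≥ 5, becomes infected.
Round 5 — no new infections; cascade stops.

Ana, Cal, Eli, Hana, Ivy, Jo, Kai, Lee, Nia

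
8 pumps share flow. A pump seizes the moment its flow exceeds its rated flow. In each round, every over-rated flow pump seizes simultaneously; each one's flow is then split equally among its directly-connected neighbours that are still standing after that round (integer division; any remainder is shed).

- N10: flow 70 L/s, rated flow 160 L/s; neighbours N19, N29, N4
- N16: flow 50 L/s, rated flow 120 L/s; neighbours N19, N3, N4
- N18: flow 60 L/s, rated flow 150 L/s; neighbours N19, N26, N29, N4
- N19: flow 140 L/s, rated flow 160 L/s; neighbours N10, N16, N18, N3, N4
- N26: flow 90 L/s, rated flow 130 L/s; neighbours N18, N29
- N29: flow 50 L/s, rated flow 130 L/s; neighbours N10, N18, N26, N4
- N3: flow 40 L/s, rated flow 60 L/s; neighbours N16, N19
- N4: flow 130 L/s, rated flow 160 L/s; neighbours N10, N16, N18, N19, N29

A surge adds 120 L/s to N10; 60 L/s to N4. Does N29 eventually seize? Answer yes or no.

Round 1 — N10 at 190 > 160; N4 at 190 > 160. N10, N4 seize.
  N10 sheds 190 L/s to N19, N29: 95 each.
    N19: 140+95 = 235 > 160
    N29: 50+95 = 145 > 130
  N4 sheds 190 L/s to N16, N18, N19, N29: 47 each (2 lost).
    N16: 50+47 = 97 ≤ 120
    N18: 60+47 = 107 ≤ 150
    N19: 235+47 = 282 > 160
    N29: 145+47 = 192 > 130
Round 2 — N19, N29 seize.
  N19 sheds 282 L/s to N16, N18, N3: 94 each.
    N16: 97+94 = 191 > 120
    N18: 107+94 = 201 > 150
    N3: 40+94 = 134 > 60
  N29 sheds 192 L/s to N18, N26: 96 each.
    N18: 201+96 = 297 > 150
    N26: 90+96 = 186 > 130
Round 3 — N16, N18, N26, N3 seize.
  N16 sheds 191 L/s: no online neighbours, lost.
  N18 sheds 297 L/s: no online neighbours, lost.
  N26 sheds 186 L/s: no online neighbours, lost.
  N3 sheds 134 L/s: no online neighbours, lost.
No further seizures.

yes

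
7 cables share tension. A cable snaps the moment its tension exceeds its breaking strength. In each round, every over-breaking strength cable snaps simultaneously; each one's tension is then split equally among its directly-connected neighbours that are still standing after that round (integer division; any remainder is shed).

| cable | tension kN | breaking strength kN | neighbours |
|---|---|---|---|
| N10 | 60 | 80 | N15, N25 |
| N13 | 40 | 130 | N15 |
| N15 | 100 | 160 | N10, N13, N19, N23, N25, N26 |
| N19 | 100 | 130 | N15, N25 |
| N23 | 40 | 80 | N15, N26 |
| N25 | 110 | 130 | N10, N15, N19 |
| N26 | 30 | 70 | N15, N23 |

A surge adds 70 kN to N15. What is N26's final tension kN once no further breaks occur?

58

Round 1 — N15 at 170 > 160. N15 snaps.
  N15 sheds 170 kN to N10, N13, N19, N23, N25, N26: 28 each (2 lost).
    N10: 60+28 = 88 > 80
    N13: 40+28 = 68 ≤ 130
    N19: 100+28 = 128 ≤ 130
    N23: 40+28 = 68 ≤ 80
    N25: 110+28 = 138 > 130
    N26: 30+28 = 58 ≤ 70
Round 2 — N10, N25 snap.
  N10 sheds 88 kN: no online neighbours, lost.
  N25 sheds 138 kN to N19: 138 each.
    N19: 128+138 = 266 > 130
Round 3 — N19 snaps.
  N19 sheds 266 kN: no online neighbours, lost.
No further breaks.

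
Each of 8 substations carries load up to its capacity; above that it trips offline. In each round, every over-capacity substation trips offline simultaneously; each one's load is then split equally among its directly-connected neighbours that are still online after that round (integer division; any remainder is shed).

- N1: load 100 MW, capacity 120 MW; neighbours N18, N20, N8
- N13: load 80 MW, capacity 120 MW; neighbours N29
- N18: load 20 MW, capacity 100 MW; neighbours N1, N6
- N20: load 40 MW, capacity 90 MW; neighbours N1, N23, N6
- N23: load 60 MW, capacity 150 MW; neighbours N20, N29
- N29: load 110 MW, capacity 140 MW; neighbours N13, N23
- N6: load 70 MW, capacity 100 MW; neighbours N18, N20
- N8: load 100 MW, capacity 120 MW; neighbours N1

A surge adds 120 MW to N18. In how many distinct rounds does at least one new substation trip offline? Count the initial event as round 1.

6

Round 1 — N18 at 140 > 100. N18 trips offline.
  N18 sheds 140 MW to N1, N6: 70 each.
    N1: 100+70 = 170 > 120
    N6: 70+70 = 140 > 100
Round 2 — N1, N6 trip offline.
  N1 sheds 170 MW to N20, N8: 85 each.
    N20: 40+85 = 125 > 90
    N8: 100+85 = 185 > 120
  N6 sheds 140 MW to N20: 140 each.
    N20: 125+140 = 265 > 90
Round 3 — N20, N8 trip offline.
  N20 sheds 265 MW to N23: 265 each.
    N23: 60+265 = 325 > 150
  N8 sheds 185 MW: no online neighbours, lost.
Round 4 — N23 trips offline.
  N23 sheds 325 MW to N29: 325 each.
    N29: 110+325 = 435 > 140
Round 5 — N29 trips offline.
  N29 sheds 435 MW to N13: 435 each.
    N13: 80+435 = 515 > 120
Round 6 — N13 trips offline.
  N13 sheds 515 MW: no online neighbours, lost.
No further trips.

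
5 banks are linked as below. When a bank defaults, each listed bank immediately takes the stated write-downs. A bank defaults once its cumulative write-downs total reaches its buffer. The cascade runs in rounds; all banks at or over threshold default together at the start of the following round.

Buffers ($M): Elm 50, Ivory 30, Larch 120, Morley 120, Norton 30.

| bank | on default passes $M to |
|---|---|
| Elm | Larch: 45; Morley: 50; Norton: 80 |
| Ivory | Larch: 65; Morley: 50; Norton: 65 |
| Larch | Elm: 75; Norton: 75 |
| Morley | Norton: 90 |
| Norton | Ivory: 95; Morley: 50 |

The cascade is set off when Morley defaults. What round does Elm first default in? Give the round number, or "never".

Round 1 — Morley defaults (initial).
  Norton: +90 → 90 ≥ 30
Round 2 — Norton defaults.
  Ivory: +95 → 95 ≥ 30
Round 3 — Ivory defaults.
  Larch: +65 → 65 < 120
No further defaults.

never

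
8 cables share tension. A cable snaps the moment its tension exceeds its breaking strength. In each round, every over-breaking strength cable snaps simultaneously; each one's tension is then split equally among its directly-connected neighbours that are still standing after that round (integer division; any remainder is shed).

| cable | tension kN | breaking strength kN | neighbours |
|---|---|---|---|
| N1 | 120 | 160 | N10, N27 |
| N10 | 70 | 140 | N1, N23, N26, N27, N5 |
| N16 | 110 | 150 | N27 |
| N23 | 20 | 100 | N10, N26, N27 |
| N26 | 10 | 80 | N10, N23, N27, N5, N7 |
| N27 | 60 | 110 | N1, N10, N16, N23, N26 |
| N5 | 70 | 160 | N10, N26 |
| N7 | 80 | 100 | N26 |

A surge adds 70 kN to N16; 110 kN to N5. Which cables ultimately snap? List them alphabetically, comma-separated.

N1, N10, N16, N23, N26, N27, N5, N7

Round 1 — N16 at 180 > 150; N5 at 180 > 160. N16, N5 snap.
  N16 sheds 180 kN to N27: 180 each.
    N27: 60+180 = 240 > 110
  N5 sheds 180 kN to N10, N26: 90 each.
    N10: 70+90 = 160 > 140
    N26: 10+90 = 100 > 80
Round 2 — N10, N26, N27 snap.
  N10 sheds 160 kN to N1, N23: 80 each.
    N1: 120+80 = 200 > 160
    N23: 20+80 = 100 ≤ 100
  N26 sheds 100 kN to N23, N7: 50 each.
    N23: 100+50 = 150 > 100
    N7: 80+50 = 130 > 100
  N27 sheds 240 kN to N1, N23: 120 each.
    N1: 200+120 = 320 > 160
    N23: 150+120 = 270 > 100
Round 3 — N1, N23, N7 snap.
  N1 sheds 320 kN: no online neighbours, lost.
  N23 sheds 270 kN: no online neighbours, lost.
  N7 sheds 130 kN: no online neighbours, lost.
No further breaks.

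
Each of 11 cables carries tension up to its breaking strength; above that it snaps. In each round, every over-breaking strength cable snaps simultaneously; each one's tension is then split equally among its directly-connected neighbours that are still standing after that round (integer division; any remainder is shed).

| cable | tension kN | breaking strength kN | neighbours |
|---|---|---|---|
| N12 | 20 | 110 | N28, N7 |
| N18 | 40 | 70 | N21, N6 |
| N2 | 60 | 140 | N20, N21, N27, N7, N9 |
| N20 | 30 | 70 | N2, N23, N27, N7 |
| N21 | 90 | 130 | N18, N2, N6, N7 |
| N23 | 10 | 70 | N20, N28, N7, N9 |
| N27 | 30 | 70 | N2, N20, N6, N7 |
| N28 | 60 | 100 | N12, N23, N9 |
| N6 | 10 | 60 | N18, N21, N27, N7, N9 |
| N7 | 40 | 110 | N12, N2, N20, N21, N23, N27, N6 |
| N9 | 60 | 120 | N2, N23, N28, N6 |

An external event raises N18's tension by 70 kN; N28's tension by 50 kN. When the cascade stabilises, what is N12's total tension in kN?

82

Round 1 — N18 at 110 > 70; N28 at 110 > 100. N18, N28 snap.
  N18 sheds 110 kN to N21, N6: 55 each.
    N21: 90+55 = 145 > 130
    N6: 10+55 = 65 > 60
  N28 sheds 110 kN to N12, N23, N9: 36 each (2 lost).
    N12: 20+36 = 56 ≤ 110
    N23: 10+36 = 46 ≤ 70
    N9: 60+36 = 96 ≤ 120
Round 2 — N21, N6 snap.
  N21 sheds 145 kN to N2, N7: 72 each (1 lost).
    N2: 60+72 = 132 ≤ 140
    N7: 40+72 = 112 > 110
  N6 sheds 65 kN to N27, N7, N9: 21 each (2 lost).
    N27: 30+21 = 51 ≤ 70
    N7: 112+21 = 133 > 110
    N9: 96+21 = 117 ≤ 120
Round 3 — N7 snaps.
  N7 sheds 133 kN to N12, N2, N20, N23, N27: 26 each (3 lost).
    N12: 56+26 = 82 ≤ 110
    N2: 132+26 = 158 > 140
    N20: 30+26 = 56 ≤ 70
    N23: 46+26 = 72 > 70
    N27: 51+26 = 77 > 70
Round 4 — N2, N23, N27 snap.
  N2 sheds 158 kN to N20, N9: 79 each.
    N20: 56+79 = 135 > 70
    N9: 117+79 = 196 > 120
  N23 sheds 72 kN to N20, N9: 36 each.
    N20: 135+36 = 171 > 70
    N9: 196+36 = 232 > 120
  N27 sheds 77 kN to N20: 77 each.
    N20: 171+77 = 248 > 70
Round 5 — N20, N9 snap.
  N20 sheds 248 kN: no online neighbours, lost.
  N9 sheds 232 kN: no online neighbours, lost.
No further breaks.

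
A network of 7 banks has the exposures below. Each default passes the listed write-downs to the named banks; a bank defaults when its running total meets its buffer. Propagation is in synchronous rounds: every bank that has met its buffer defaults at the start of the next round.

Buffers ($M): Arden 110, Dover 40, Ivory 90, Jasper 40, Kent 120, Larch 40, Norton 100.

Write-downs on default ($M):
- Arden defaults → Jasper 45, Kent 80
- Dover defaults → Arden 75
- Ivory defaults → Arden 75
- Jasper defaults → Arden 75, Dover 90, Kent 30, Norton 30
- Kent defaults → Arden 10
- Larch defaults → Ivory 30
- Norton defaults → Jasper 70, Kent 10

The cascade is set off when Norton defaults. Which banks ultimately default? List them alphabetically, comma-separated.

Round 1 — Norton defaults (initial).
  Jasper: +70 → 70 ≥ 40
  Kent: +10 → 10 < 120
Round 2 — Jasper defaults.
  Arden: +75 → 75 < 110
  Dover: +90 → 90 ≥ 40
  Kent: +30 → 40 < 120
Round 3 — Dover defaults.
  Arden: +75 → 150 ≥ 110
Round 4 — Arden defaults.
  Kent: +80 → 120 ≥ 120
Round 5 — Kent defaults.
No further defaults.

Arden, Dover, Jasper, Kent, Norton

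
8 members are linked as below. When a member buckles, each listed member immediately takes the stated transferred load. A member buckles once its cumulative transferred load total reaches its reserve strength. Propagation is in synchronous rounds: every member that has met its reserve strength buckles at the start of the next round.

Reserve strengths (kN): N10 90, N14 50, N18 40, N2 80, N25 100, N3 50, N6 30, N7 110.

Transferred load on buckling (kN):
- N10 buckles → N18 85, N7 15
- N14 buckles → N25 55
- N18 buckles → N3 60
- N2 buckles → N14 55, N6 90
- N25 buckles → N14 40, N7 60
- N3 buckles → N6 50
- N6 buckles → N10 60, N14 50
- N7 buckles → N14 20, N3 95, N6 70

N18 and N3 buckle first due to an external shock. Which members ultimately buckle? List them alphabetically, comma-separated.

N14, N18, N3, N6

Round 1 — N18, N3 buckle (initial).
  N6: +50 → 50 ≥ 30
Round 2 — N6 buckles.
  N10: +60 → 60 < 90
  N14: +50 → 50 ≥ 50
Round 3 — N14 buckles.
  N25: +55 → 55 < 100
No further bucklings.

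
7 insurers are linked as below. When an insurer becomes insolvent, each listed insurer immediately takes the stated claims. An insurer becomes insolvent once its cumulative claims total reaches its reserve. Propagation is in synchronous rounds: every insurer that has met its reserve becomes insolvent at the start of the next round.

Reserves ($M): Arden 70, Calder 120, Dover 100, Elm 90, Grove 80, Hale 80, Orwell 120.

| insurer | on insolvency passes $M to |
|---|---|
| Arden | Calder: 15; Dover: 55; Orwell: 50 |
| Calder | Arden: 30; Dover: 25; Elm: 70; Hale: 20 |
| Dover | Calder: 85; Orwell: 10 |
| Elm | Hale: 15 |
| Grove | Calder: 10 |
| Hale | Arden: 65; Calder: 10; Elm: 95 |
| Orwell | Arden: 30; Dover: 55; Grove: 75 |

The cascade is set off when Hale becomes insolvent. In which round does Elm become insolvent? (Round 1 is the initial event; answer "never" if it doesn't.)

Round 1 — Hale becomes insolvent (initial).
  Arden: +65 → 65 < 70
  Calder: +10 → 10 < 120
  Elm: +95 → 95 ≥ 90
Round 2 — Elm becomes insolvent.
No further insolvencies.

2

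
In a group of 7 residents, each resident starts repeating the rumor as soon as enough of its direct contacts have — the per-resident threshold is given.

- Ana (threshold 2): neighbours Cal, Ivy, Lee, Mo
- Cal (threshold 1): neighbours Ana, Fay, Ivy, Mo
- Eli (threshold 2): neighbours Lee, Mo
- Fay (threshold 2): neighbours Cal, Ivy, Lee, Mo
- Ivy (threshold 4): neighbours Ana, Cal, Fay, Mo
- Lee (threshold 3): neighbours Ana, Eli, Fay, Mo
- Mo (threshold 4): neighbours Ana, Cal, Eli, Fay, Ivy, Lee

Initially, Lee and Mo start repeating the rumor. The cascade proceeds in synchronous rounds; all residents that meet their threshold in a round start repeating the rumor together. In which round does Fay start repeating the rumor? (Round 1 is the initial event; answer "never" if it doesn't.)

2

Round 1 — Lee, Mo start repeating the rumor (initial).
Round 2 — checking thresholds:
  Ana: 2 of 4 neighbours ≥ 2, starts repeating the rumor.
  Cal: 1 of 4 neighbours ≥ 1, starts repeating the rumor.
  Eli: 2 of 2 neighbours ≥ 2, starts repeating the rumor.
  Fay: 2 of 4 neighbours ≥ 2, starts repeating the rumor.
  Ivy: 1 of 4 neighbours < 4, holds.
Round 3 — checking thresholds:
  Ivy: 4 of 4 neighbours ≥ 4, starts repeating the rumor.
Round 4 — no new spreads; cascade stops.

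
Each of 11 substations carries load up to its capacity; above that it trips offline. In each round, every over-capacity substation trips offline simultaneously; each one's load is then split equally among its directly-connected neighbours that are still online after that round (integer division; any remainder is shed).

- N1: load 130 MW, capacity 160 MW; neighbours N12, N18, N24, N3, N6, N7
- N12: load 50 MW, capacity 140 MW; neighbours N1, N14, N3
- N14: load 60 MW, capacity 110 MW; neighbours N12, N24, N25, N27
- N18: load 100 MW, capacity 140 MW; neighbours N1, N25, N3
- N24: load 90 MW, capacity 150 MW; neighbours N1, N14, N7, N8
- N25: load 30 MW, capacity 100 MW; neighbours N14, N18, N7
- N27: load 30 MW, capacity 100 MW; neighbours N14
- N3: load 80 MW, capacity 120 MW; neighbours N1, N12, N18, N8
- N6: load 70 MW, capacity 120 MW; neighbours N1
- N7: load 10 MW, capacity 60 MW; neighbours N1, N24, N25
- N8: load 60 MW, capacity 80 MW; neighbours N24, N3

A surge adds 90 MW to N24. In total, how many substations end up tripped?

Round 1 — N24 at 180 > 150. N24 trips offline.
  N24 sheds 180 MW to N1, N14, N7, N8: 45 each.
    N1: 130+45 = 175 > 160
    N14: 60+45 = 105 ≤ 110
    N7: 10+45 = 55 ≤ 60
    N8: 60+45 = 105 > 80
Round 2 — N1, N8 trip offline.
  N1 sheds 175 MW to N12, N18, N3, N6, N7: 35 each.
    N12: 50+35 = 85 ≤ 140
    N18: 100+35 = 135 ≤ 140
    N3: 80+35 = 115 ≤ 120
    N6: 70+35 = 105 ≤ 120
    N7: 55+35 = 90 > 60
  N8 sheds 105 MW to N3: 105 each.
    N3: 115+105 = 220 > 120
Round 3 — N3, N7 trip offline.
  N3 sheds 220 MW to N12, N18: 110 each.
    N12: 85+110 = 195 > 140
    N18: 135+110 = 245 > 140
  N7 sheds 90 MW to N25: 90 each.
    N25: 30+90 = 120 > 100
Round 4 — N12, N18, N25 trip offline.
  N12 sheds 195 MW to N14: 195 each.
    N14: 105+195 = 300 > 110
  N18 sheds 245 MW: no online neighbours, lost.
  N25 sheds 120 MW to N14: 120 each.
    N14: 300+120 = 420 > 110
Round 5 — N14 trips offline.
  N14 sheds 420 MW to N27: 420 each.
    N27: 30+420 = 450 > 100
Round 6 — N27 trips offline.
  N27 sheds 450 MW: no online neighbours, lost.
No further trips.

10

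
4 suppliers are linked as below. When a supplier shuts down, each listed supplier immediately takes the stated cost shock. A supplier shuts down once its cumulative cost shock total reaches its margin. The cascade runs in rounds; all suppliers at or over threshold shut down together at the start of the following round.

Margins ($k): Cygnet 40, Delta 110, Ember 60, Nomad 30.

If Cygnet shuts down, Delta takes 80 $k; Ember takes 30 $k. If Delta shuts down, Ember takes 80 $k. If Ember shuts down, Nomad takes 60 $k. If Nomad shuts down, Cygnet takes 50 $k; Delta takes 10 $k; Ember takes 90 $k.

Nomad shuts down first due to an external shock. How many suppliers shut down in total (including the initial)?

3

Round 1 — Nomad shuts down (initial).
  Cygnet: +50 → 50 ≥ 40
  Delta: +10 → 10 < 110
  Ember: +90 → 90 ≥ 60
Round 2 — Cygnet, Ember shut down.
  Delta: +80 → 90 < 110
No further shutdowns.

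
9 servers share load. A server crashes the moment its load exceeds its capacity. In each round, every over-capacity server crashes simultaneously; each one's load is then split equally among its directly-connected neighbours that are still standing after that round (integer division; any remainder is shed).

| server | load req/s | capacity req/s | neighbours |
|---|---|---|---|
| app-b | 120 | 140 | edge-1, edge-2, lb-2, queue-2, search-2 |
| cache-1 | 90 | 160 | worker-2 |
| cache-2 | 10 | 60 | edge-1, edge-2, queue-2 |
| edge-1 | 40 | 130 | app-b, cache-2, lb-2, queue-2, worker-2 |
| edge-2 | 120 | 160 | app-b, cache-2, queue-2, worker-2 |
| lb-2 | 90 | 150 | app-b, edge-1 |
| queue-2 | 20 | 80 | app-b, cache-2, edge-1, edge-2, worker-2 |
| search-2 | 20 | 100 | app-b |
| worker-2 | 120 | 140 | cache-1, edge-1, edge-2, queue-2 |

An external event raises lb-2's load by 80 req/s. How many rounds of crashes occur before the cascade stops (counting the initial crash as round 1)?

Round 1 — lb-2 at 170 > 150. lb-2 crashes.
  lb-2 sheds 170 req/s to app-b, edge-1: 85 each.
    app-b: 120+85 = 205 > 140
    edge-1: 40+85 = 125 ≤ 130
Round 2 — app-b crashes.
  app-b sheds 205 req/s to edge-1, edge-2, queue-2, search-2: 51 each (1 lost).
    edge-1: 125+51 = 176 > 130
    edge-2: 120+51 = 171 > 160
    queue-2: 20+51 = 71 ≤ 80
    search-2: 20+51 = 71 ≤ 100
Round 3 — edge-1, edge-2 crash.
  edge-1 sheds 176 req/s to cache-2, queue-2, worker-2: 58 each (2 lost).
    cache-2: 10+58 = 68 > 60
    queue-2: 71+58 = 129 > 80
    worker-2: 120+58 = 178 > 140
  edge-2 sheds 171 req/s to cache-2, queue-2, worker-2: 57 each.
    cache-2: 68+57 = 125 > 60
    queue-2: 129+57 = 186 > 80
    worker-2: 178+57 = 235 > 140
Round 4 — cache-2, queue-2, worker-2 crash.
  cache-2 sheds 125 req/s: no online neighbours, lost.
  queue-2 sheds 186 req/s: no online neighbours, lost.
  worker-2 sheds 235 req/s to cache-1: 235 each.
    cache-1: 90+235 = 325 > 160
Round 5 — cache-1 crashes.
  cache-1 sheds 325 req/s: no online neighbours, lost.
No further crashes.

5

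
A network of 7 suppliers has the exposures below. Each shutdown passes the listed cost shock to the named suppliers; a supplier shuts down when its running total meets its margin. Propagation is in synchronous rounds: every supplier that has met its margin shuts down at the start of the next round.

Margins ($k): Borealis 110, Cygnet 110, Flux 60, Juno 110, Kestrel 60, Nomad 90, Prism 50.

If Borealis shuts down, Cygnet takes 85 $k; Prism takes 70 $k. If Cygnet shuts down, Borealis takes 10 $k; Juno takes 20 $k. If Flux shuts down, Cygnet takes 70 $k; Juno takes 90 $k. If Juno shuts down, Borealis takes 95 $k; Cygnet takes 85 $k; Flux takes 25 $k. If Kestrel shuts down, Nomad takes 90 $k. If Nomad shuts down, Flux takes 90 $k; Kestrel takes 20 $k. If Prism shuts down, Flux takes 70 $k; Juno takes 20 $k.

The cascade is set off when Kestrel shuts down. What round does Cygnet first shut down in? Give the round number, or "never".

Round 1 — Kestrel shuts down (initial).
  Nomad: +90 → 90 ≥ 90
Round 2 — Nomad shuts down.
  Flux: +90 → 90 ≥ 60
Round 3 — Flux shuts down.
  Cygnet: +70 → 70 < 110
  Juno: +90 → 90 < 110
No further shutdowns.

never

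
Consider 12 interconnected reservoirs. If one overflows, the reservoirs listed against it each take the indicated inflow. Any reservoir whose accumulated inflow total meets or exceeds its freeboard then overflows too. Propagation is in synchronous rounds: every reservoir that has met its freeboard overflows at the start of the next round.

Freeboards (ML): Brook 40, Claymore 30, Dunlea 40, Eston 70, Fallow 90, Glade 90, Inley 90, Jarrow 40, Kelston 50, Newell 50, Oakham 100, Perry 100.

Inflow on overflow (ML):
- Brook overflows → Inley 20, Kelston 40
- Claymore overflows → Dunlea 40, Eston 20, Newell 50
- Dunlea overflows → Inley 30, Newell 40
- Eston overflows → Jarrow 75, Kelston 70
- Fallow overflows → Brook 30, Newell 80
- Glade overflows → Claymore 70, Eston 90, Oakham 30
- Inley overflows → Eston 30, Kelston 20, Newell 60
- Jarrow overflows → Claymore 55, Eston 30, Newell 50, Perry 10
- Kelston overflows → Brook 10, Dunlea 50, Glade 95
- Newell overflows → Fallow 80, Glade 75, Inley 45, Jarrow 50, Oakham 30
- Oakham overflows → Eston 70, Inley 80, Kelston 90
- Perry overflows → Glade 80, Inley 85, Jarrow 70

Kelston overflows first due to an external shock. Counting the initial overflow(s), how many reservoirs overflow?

Round 1 — Kelston overflows (initial).
  Brook: +10 → 10 < 40
  Dunlea: +50 → 50 ≥ 40
  Glade: +95 → 95 ≥ 90
Round 2 — Dunlea, Glade overflow.
  Claymore: +70 → 70 ≥ 30
  Eston: +90 → 90 ≥ 70
  Inley: +30 → 30 < 90
  Newell: +40 → 40 < 50
  Oakham: +30 → 30 < 100
Round 3 — Claymore, Eston overflow.
  Jarrow: +75 → 75 ≥ 40
  Newell: +50 → 90 ≥ 50
Round 4 — Jarrow, Newell overflow.
  Fallow: +80 → 80 < 90
  Inley: +45 → 75 < 90
  Oakham: +30 → 60 < 100
  Perry: +10 → 10 < 100
No further overflows.

7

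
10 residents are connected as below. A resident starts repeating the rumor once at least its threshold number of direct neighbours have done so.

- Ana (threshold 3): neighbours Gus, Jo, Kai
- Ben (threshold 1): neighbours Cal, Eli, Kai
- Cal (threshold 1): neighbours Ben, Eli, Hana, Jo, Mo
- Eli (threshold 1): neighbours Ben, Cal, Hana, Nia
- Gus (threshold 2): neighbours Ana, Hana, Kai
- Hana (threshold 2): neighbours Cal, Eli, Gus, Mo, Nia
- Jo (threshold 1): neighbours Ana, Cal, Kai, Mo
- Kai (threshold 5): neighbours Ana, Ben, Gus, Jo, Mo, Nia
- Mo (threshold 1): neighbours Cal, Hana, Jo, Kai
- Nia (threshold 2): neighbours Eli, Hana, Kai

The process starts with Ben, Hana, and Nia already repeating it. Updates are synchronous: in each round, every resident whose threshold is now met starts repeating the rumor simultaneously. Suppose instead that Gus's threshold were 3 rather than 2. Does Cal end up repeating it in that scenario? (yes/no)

yes

With Gus's threshold at 3:
Round 1 — Ben, Hana, Nia start repeating the rumor (initial).
Round 2 — checking thresholds:
  Cal: 2 of 5 neighbours ≥ 1, starts repeating the rumor.
  Eli: 3 of 4 neighbours ≥ 1, starts repeating the rumor.
  Gus: 1 of 3 neighbours < 3, holds.
  Kai: 2 of 6 neighbours < 5, holds.
  Mo: 1 of 4 neighbours ≥ 1, starts repeating the rumor.
Round 3 — checking thresholds:
  Gus: 1 of 3 neighbours < 3, holds.
  Jo: 2 of 4 neighbours ≥ 1, starts repeating the rumor.
  Kai: 3 of 6 neighbours < 5, holds.
Round 4 — no new spreads; cascade stops.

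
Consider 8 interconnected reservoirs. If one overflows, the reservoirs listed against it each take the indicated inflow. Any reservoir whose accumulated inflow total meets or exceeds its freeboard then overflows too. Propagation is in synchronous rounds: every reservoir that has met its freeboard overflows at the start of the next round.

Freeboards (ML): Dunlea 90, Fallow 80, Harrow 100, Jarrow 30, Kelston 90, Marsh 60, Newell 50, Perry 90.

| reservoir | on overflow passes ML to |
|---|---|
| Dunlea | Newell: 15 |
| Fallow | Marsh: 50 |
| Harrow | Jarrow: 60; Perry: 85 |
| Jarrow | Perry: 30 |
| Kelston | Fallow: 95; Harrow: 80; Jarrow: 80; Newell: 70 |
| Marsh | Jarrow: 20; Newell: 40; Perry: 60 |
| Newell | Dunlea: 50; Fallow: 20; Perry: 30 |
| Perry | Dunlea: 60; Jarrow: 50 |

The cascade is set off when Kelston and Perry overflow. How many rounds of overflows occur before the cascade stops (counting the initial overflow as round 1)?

3

Round 1 — Kelston, Perry overflow (initial).
  Dunlea: +60 → 60 < 90
  Fallow: +95 → 95 ≥ 80
  Harrow: +80 → 80 < 100
  Jarrow: +80+50 → 130 ≥ 30
  Newell: +70 → 70 ≥ 50
Round 2 — Fallow, Jarrow, Newell overflow.
  Dunlea: +50 → 110 ≥ 90
  Marsh: +50 → 50 < 60
Round 3 — Dunlea overflows.
No further overflows.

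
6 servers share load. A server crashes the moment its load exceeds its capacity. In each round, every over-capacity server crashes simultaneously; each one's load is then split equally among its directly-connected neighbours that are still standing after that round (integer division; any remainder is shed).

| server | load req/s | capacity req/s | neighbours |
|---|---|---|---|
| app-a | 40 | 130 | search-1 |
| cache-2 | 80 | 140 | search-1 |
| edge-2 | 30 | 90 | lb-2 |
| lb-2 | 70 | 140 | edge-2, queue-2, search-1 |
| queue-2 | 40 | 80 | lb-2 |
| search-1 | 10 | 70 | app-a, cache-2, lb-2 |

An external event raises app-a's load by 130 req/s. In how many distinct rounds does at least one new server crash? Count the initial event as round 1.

Round 1 — app-a at 170 > 130. app-a crashes.
  app-a sheds 170 req/s to search-1: 170 each.
    search-1: 10+170 = 180 > 70
Round 2 — search-1 crashes.
  search-1 sheds 180 req/s to cache-2, lb-2: 90 each.
    cache-2: 80+90 = 170 > 140
    lb-2: 70+90 = 160 > 140
Round 3 — cache-2, lb-2 crash.
  cache-2 sheds 170 req/s: no online neighbours, lost.
  lb-2 sheds 160 req/s to edge-2, queue-2: 80 each.
    edge-2: 30+80 = 110 > 90
    queue-2: 40+80 = 120 > 80
Round 4 — edge-2, queue-2 crash.
  edge-2 sheds 110 req/s: no online neighbours, lost.
  queue-2 sheds 120 req/s: no online neighbours, lost.
No further crashes.

4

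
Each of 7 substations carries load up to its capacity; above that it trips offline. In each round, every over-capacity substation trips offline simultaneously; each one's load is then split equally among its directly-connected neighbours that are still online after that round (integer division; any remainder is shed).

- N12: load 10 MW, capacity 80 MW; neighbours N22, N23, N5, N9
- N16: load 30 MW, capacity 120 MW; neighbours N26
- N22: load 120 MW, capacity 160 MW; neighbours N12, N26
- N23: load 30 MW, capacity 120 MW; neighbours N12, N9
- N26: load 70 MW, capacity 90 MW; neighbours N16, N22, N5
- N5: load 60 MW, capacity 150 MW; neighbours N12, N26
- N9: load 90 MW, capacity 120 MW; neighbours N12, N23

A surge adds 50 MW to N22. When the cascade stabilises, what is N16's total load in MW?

Round 1 — N22 at 170 > 160. N22 trips offline.
  N22 sheds 170 MW to N12, N26: 85 each.
    N12: 10+85 = 95 > 80
    N26: 70+85 = 155 > 90
Round 2 — N12, N26 trip offline.
  N12 sheds 95 MW to N23, N5, N9: 31 each (2 lost).
    N23: 30+31 = 61 ≤ 120
    N5: 60+31 = 91 ≤ 150
    N9: 90+31 = 121 > 120
  N26 sheds 155 MW to N16, N5: 77 each (1 lost).
    N16: 30+77 = 107 ≤ 120
    N5: 91+77 = 168 > 150
Round 3 — N5, N9 trip offline.
  N5 sheds 168 MW: no online neighbours, lost.
  N9 sheds 121 MW to N23: 121 each.
    N23: 61+121 = 182 > 120
Round 4 — N23 trips offline.
  N23 sheds 182 MW: no online neighbours, lost.
No further trips.

107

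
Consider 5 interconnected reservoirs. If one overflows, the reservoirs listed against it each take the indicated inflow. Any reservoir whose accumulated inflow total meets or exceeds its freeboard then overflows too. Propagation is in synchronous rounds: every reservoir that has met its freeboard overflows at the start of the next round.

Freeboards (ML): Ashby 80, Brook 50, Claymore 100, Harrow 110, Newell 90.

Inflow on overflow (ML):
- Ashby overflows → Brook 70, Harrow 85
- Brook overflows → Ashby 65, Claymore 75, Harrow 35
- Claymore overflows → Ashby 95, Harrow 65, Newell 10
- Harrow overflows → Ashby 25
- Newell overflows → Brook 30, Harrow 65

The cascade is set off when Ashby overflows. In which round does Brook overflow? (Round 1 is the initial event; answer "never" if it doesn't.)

2

Round 1 — Ashby overflows (initial).
  Brook: +70 → 70 ≥ 50
  Harrow: +85 → 85 < 110
Round 2 — Brook overflows.
  Claymore: +75 → 75 < 100
  Harrow: +35 → 120 ≥ 110
Round 3 — Harrow overflows.
No further overflows.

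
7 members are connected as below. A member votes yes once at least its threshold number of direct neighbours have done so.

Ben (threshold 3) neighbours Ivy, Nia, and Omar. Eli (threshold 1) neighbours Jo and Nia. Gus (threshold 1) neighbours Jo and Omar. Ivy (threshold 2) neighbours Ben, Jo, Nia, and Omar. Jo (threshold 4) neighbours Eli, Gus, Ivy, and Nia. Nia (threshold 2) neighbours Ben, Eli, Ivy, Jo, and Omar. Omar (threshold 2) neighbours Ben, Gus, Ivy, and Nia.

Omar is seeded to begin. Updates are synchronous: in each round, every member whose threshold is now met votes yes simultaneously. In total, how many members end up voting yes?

Round 1 — Omar votes yes (initial).
Round 2 — checking thresholds:
  Ben: 1 of 3 neighbours < 3, holds.
  Gus: 1 of 2 neighbours ≥ 1, votes yes.
  Ivy: 1 of 4 neighbours < 2, holds.
  Nia: 1 of 5 neighbours < 2, holds.
Round 3 — no new yes votes; cascade stops.

2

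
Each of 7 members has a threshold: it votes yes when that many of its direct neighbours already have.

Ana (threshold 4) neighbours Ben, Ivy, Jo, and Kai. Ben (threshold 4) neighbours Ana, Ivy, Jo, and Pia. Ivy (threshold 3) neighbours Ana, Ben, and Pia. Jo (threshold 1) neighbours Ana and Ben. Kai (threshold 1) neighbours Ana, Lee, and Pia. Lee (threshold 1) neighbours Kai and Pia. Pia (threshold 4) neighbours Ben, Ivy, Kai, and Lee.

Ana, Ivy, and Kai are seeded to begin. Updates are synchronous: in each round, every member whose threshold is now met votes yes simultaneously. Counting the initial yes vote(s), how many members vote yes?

5

Round 1 — Ana, Ivy, Kai vote yes (initial).
Round 2 — checking thresholds:
  Ben: 2 of 4 neighbours < 4, holds.
  Jo: 1 of 2 neighbours ≥ 1, votes yes.
  Lee: 1 of 2 neighbours ≥ 1, votes yes.
  Pia: 2 of 4 neighbours < 4, holds.
Round 3 — no new yes votes; cascade stops.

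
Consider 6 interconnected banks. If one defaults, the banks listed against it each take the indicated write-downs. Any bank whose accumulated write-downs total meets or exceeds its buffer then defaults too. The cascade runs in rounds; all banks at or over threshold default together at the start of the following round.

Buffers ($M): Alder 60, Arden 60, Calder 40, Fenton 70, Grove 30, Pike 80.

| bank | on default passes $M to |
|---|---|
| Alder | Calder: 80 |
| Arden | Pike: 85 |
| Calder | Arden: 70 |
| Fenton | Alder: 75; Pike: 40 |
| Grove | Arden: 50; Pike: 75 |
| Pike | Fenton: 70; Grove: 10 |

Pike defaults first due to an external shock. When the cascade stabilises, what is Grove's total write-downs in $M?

10

Round 1 — Pike defaults (initial).
  Fenton: +70 → 70 ≥ 70
  Grove: +10 → 10 < 30
Round 2 — Fenton defaults.
  Alder: +75 → 75 ≥ 60
Round 3 — Alder defaults.
  Calder: +80 → 80 ≥ 40
Round 4 — Calder defaults.
  Arden: +70 → 70 ≥ 60
Round 5 — Arden defaults.
No further defaults.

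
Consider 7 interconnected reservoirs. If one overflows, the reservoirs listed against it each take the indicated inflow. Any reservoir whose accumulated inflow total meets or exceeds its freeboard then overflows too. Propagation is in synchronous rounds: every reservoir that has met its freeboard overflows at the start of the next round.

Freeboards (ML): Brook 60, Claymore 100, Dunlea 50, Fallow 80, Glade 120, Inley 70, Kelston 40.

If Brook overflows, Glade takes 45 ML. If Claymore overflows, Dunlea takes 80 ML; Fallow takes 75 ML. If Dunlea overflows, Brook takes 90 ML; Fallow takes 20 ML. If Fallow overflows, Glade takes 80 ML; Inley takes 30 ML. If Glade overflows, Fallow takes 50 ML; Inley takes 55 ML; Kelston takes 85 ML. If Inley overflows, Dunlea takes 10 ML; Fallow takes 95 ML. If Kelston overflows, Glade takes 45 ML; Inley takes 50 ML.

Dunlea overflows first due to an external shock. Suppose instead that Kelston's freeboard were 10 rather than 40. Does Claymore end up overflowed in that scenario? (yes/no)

With Kelston's freeboard at 10:
Round 1 — Dunlea overflows (initial).
  Brook: +90 → 90 ≥ 60
  Fallow: +20 → 20 < 80
Round 2 — Brook overflows.
  Glade: +45 → 45 < 120
No further overflows.

no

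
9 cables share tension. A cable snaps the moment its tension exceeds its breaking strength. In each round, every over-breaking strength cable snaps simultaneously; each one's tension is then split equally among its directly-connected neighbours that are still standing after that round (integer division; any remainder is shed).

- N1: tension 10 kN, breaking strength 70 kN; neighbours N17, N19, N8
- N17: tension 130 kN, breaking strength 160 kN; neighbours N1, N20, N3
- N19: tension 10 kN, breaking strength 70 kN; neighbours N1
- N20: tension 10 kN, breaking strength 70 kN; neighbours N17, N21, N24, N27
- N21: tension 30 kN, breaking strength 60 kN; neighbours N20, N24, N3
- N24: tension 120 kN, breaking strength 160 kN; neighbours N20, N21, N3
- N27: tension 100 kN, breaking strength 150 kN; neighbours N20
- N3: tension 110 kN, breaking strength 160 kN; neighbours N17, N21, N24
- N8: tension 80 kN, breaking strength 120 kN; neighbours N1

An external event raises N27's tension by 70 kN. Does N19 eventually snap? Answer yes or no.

no

Round 1 — N27 at 170 > 150. N27 snaps.
  N27 sheds 170 kN to N20: 170 each.
    N20: 10+170 = 180 > 70
Round 2 — N20 snaps.
  N20 sheds 180 kN to N17, N21, N24: 60 each.
    N17: 130+60 = 190 > 160
    N21: 30+60 = 90 > 60
    N24: 120+60 = 180 > 160
Round 3 — N17, N21, N24 snap.
  N17 sheds 190 kN to N1, N3: 95 each.
    N1: 10+95 = 105 > 70
    N3: 110+95 = 205 > 160
  N21 sheds 90 kN to N3: 90 each.
    N3: 205+90 = 295 > 160
  N24 sheds 180 kN to N3: 180 each.
    N3: 295+180 = 475 > 160
Round 4 — N1, N3 snap.
  N1 sheds 105 kN to N19, N8: 52 each (1 lost).
    N19: 10+52 = 62 ≤ 70
    N8: 80+52 = 132 > 120
  N3 sheds 475 kN: no online neighbours, lost.
Round 5 — N8 snaps.
  N8 sheds 132 kN: no online neighbours, lost.
No further breaks.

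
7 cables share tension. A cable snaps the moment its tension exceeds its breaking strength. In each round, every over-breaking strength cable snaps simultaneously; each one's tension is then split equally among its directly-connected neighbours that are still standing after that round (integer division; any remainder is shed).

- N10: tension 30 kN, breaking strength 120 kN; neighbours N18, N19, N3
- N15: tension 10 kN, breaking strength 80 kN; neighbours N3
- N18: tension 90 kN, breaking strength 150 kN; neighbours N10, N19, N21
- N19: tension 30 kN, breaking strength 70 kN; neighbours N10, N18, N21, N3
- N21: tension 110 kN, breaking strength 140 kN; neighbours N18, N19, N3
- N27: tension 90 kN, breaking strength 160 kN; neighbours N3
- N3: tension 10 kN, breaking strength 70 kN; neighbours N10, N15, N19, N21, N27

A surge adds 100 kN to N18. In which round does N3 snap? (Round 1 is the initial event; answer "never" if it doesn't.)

3

Round 1 — N18 at 190 > 150. N18 snaps.
  N18 sheds 190 kN to N10, N19, N21: 63 each (1 lost).
    N10: 30+63 = 93 ≤ 120
    N19: 30+63 = 93 > 70
    N21: 110+63 = 173 > 140
Round 2 — N19, N21 snap.
  N19 sheds 93 kN to N10, N3: 46 each (1 lost).
    N10: 93+46 = 139 > 120
    N3: 10+46 = 56 ≤ 70
  N21 sheds 173 kN to N3: 173 each.
    N3: 56+173 = 229 > 70
Round 3 — N10, N3 snap.
  N10 sheds 139 kN: no online neighbours, lost.
  N3 sheds 229 kN to N15, N27: 114 each (1 lost).
    N15: 10+114 = 124 > 80
    N27: 90+114 = 204 > 160
Round 4 — N15, N27 snap.
  N15 sheds 124 kN: no online neighbours, lost.
  N27 sheds 204 kN: no online neighbours, lost.
No further breaks.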